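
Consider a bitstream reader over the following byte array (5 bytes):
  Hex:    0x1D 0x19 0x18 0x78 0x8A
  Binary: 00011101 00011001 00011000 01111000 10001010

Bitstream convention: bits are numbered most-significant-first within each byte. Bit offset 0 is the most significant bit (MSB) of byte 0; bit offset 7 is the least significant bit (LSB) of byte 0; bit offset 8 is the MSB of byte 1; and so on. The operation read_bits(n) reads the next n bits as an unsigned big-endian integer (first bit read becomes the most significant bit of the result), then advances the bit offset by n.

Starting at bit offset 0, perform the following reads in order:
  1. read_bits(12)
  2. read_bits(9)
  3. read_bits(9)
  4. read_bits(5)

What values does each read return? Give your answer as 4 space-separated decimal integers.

Answer: 465 291 30 4

Derivation:
Read 1: bits[0:12] width=12 -> value=465 (bin 000111010001); offset now 12 = byte 1 bit 4; 28 bits remain
Read 2: bits[12:21] width=9 -> value=291 (bin 100100011); offset now 21 = byte 2 bit 5; 19 bits remain
Read 3: bits[21:30] width=9 -> value=30 (bin 000011110); offset now 30 = byte 3 bit 6; 10 bits remain
Read 4: bits[30:35] width=5 -> value=4 (bin 00100); offset now 35 = byte 4 bit 3; 5 bits remain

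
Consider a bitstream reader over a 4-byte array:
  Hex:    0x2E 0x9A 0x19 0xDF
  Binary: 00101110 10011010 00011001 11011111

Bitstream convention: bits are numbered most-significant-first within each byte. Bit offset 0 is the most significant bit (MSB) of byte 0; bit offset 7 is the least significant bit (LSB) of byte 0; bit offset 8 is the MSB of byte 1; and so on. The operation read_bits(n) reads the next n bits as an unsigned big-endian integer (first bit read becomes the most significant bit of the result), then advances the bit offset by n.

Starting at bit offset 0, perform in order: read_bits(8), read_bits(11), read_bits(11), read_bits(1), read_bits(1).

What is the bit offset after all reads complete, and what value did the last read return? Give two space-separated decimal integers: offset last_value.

Answer: 32 1

Derivation:
Read 1: bits[0:8] width=8 -> value=46 (bin 00101110); offset now 8 = byte 1 bit 0; 24 bits remain
Read 2: bits[8:19] width=11 -> value=1232 (bin 10011010000); offset now 19 = byte 2 bit 3; 13 bits remain
Read 3: bits[19:30] width=11 -> value=1655 (bin 11001110111); offset now 30 = byte 3 bit 6; 2 bits remain
Read 4: bits[30:31] width=1 -> value=1 (bin 1); offset now 31 = byte 3 bit 7; 1 bits remain
Read 5: bits[31:32] width=1 -> value=1 (bin 1); offset now 32 = byte 4 bit 0; 0 bits remain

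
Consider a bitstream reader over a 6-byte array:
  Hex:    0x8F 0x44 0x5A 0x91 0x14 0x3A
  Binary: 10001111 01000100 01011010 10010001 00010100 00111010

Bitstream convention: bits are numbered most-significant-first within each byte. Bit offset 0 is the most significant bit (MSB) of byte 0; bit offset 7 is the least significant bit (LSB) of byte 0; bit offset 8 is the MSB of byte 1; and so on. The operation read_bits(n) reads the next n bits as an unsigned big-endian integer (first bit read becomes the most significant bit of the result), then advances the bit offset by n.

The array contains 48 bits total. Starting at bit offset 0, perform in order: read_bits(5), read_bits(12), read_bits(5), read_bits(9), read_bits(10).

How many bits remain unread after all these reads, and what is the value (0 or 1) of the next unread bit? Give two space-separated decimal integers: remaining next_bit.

Answer: 7 0

Derivation:
Read 1: bits[0:5] width=5 -> value=17 (bin 10001); offset now 5 = byte 0 bit 5; 43 bits remain
Read 2: bits[5:17] width=12 -> value=3720 (bin 111010001000); offset now 17 = byte 2 bit 1; 31 bits remain
Read 3: bits[17:22] width=5 -> value=22 (bin 10110); offset now 22 = byte 2 bit 6; 26 bits remain
Read 4: bits[22:31] width=9 -> value=328 (bin 101001000); offset now 31 = byte 3 bit 7; 17 bits remain
Read 5: bits[31:41] width=10 -> value=552 (bin 1000101000); offset now 41 = byte 5 bit 1; 7 bits remain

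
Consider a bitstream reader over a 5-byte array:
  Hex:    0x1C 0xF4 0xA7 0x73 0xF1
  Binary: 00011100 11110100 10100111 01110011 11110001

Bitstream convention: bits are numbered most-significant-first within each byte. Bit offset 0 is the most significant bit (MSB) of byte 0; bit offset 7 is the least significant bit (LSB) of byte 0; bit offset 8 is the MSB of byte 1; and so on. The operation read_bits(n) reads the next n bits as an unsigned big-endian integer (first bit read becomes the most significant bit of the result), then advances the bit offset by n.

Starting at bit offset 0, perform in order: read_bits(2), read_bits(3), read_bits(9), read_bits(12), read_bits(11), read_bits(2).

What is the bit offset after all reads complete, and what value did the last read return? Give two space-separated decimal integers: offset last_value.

Read 1: bits[0:2] width=2 -> value=0 (bin 00); offset now 2 = byte 0 bit 2; 38 bits remain
Read 2: bits[2:5] width=3 -> value=3 (bin 011); offset now 5 = byte 0 bit 5; 35 bits remain
Read 3: bits[5:14] width=9 -> value=317 (bin 100111101); offset now 14 = byte 1 bit 6; 26 bits remain
Read 4: bits[14:26] width=12 -> value=669 (bin 001010011101); offset now 26 = byte 3 bit 2; 14 bits remain
Read 5: bits[26:37] width=11 -> value=1662 (bin 11001111110); offset now 37 = byte 4 bit 5; 3 bits remain
Read 6: bits[37:39] width=2 -> value=0 (bin 00); offset now 39 = byte 4 bit 7; 1 bits remain

Answer: 39 0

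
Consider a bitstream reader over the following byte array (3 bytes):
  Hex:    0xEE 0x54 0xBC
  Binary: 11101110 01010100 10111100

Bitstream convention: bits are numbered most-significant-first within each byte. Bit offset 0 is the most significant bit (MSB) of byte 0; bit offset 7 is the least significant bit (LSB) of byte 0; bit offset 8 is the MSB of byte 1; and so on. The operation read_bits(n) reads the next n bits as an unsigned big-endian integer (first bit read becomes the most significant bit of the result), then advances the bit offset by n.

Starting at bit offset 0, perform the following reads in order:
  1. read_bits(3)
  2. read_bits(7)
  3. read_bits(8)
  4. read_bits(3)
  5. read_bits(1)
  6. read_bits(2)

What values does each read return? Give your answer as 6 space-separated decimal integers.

Answer: 7 57 82 7 1 0

Derivation:
Read 1: bits[0:3] width=3 -> value=7 (bin 111); offset now 3 = byte 0 bit 3; 21 bits remain
Read 2: bits[3:10] width=7 -> value=57 (bin 0111001); offset now 10 = byte 1 bit 2; 14 bits remain
Read 3: bits[10:18] width=8 -> value=82 (bin 01010010); offset now 18 = byte 2 bit 2; 6 bits remain
Read 4: bits[18:21] width=3 -> value=7 (bin 111); offset now 21 = byte 2 bit 5; 3 bits remain
Read 5: bits[21:22] width=1 -> value=1 (bin 1); offset now 22 = byte 2 bit 6; 2 bits remain
Read 6: bits[22:24] width=2 -> value=0 (bin 00); offset now 24 = byte 3 bit 0; 0 bits remain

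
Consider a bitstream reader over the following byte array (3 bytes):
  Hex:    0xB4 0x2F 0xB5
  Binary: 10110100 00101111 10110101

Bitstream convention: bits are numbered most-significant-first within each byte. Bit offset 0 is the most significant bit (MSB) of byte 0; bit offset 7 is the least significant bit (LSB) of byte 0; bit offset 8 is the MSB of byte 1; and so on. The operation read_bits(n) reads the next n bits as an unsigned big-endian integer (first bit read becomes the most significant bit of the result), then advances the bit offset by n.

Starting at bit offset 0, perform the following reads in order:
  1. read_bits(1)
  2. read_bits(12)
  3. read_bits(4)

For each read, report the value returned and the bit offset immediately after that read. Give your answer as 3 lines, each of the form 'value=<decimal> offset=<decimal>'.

Read 1: bits[0:1] width=1 -> value=1 (bin 1); offset now 1 = byte 0 bit 1; 23 bits remain
Read 2: bits[1:13] width=12 -> value=1669 (bin 011010000101); offset now 13 = byte 1 bit 5; 11 bits remain
Read 3: bits[13:17] width=4 -> value=15 (bin 1111); offset now 17 = byte 2 bit 1; 7 bits remain

Answer: value=1 offset=1
value=1669 offset=13
value=15 offset=17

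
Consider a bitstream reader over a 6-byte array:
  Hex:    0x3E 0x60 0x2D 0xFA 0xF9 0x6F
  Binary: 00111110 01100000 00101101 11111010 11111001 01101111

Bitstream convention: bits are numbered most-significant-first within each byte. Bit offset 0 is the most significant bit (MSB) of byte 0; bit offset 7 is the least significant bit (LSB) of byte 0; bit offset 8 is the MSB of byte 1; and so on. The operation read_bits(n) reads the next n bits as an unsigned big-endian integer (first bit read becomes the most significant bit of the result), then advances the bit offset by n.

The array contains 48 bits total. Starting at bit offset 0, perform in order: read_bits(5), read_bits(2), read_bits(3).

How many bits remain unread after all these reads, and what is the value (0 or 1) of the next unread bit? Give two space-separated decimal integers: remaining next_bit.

Answer: 38 1

Derivation:
Read 1: bits[0:5] width=5 -> value=7 (bin 00111); offset now 5 = byte 0 bit 5; 43 bits remain
Read 2: bits[5:7] width=2 -> value=3 (bin 11); offset now 7 = byte 0 bit 7; 41 bits remain
Read 3: bits[7:10] width=3 -> value=1 (bin 001); offset now 10 = byte 1 bit 2; 38 bits remain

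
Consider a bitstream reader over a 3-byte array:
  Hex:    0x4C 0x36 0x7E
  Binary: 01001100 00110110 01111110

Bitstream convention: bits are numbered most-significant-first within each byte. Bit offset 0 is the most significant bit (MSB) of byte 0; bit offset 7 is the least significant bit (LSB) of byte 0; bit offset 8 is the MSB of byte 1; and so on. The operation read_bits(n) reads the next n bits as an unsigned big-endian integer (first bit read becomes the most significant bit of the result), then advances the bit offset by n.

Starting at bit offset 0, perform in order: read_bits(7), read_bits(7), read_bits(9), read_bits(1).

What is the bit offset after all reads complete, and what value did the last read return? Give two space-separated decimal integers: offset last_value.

Read 1: bits[0:7] width=7 -> value=38 (bin 0100110); offset now 7 = byte 0 bit 7; 17 bits remain
Read 2: bits[7:14] width=7 -> value=13 (bin 0001101); offset now 14 = byte 1 bit 6; 10 bits remain
Read 3: bits[14:23] width=9 -> value=319 (bin 100111111); offset now 23 = byte 2 bit 7; 1 bits remain
Read 4: bits[23:24] width=1 -> value=0 (bin 0); offset now 24 = byte 3 bit 0; 0 bits remain

Answer: 24 0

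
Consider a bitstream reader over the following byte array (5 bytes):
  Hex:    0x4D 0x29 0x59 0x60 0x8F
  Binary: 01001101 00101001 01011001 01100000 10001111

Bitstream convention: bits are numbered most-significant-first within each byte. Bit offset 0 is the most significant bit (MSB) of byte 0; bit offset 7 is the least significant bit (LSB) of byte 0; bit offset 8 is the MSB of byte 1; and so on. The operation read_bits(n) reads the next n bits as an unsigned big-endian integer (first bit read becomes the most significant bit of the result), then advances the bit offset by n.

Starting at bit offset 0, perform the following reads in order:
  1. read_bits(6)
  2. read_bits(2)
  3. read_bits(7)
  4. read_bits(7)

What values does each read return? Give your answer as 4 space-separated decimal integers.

Read 1: bits[0:6] width=6 -> value=19 (bin 010011); offset now 6 = byte 0 bit 6; 34 bits remain
Read 2: bits[6:8] width=2 -> value=1 (bin 01); offset now 8 = byte 1 bit 0; 32 bits remain
Read 3: bits[8:15] width=7 -> value=20 (bin 0010100); offset now 15 = byte 1 bit 7; 25 bits remain
Read 4: bits[15:22] width=7 -> value=86 (bin 1010110); offset now 22 = byte 2 bit 6; 18 bits remain

Answer: 19 1 20 86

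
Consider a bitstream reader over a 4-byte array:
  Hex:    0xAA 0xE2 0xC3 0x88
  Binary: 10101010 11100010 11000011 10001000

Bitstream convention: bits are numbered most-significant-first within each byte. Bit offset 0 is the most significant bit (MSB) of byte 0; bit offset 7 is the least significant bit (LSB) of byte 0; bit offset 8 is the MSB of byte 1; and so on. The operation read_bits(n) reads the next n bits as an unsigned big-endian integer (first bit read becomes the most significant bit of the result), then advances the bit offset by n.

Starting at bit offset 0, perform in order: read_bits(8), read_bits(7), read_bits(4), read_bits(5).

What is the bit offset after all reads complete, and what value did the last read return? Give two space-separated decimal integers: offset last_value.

Read 1: bits[0:8] width=8 -> value=170 (bin 10101010); offset now 8 = byte 1 bit 0; 24 bits remain
Read 2: bits[8:15] width=7 -> value=113 (bin 1110001); offset now 15 = byte 1 bit 7; 17 bits remain
Read 3: bits[15:19] width=4 -> value=6 (bin 0110); offset now 19 = byte 2 bit 3; 13 bits remain
Read 4: bits[19:24] width=5 -> value=3 (bin 00011); offset now 24 = byte 3 bit 0; 8 bits remain

Answer: 24 3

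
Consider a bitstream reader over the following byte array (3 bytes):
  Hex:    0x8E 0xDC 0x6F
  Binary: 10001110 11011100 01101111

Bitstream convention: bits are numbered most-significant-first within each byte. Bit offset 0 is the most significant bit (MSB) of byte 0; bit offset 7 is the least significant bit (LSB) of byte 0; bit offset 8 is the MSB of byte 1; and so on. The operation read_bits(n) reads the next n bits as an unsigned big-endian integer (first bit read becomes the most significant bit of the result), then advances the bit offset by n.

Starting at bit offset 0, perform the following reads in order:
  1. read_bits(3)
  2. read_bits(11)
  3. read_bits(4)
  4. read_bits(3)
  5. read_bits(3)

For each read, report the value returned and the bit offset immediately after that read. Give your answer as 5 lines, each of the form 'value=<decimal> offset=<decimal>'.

Answer: value=4 offset=3
value=951 offset=14
value=1 offset=18
value=5 offset=21
value=7 offset=24

Derivation:
Read 1: bits[0:3] width=3 -> value=4 (bin 100); offset now 3 = byte 0 bit 3; 21 bits remain
Read 2: bits[3:14] width=11 -> value=951 (bin 01110110111); offset now 14 = byte 1 bit 6; 10 bits remain
Read 3: bits[14:18] width=4 -> value=1 (bin 0001); offset now 18 = byte 2 bit 2; 6 bits remain
Read 4: bits[18:21] width=3 -> value=5 (bin 101); offset now 21 = byte 2 bit 5; 3 bits remain
Read 5: bits[21:24] width=3 -> value=7 (bin 111); offset now 24 = byte 3 bit 0; 0 bits remain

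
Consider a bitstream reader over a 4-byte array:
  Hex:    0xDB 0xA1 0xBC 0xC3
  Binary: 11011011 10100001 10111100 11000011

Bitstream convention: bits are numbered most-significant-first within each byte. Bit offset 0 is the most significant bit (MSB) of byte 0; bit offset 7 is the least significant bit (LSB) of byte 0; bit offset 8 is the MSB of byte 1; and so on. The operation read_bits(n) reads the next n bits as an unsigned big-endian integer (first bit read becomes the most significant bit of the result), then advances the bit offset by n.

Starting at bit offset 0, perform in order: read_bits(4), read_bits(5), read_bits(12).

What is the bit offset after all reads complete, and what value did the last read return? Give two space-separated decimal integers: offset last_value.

Read 1: bits[0:4] width=4 -> value=13 (bin 1101); offset now 4 = byte 0 bit 4; 28 bits remain
Read 2: bits[4:9] width=5 -> value=23 (bin 10111); offset now 9 = byte 1 bit 1; 23 bits remain
Read 3: bits[9:21] width=12 -> value=1079 (bin 010000110111); offset now 21 = byte 2 bit 5; 11 bits remain

Answer: 21 1079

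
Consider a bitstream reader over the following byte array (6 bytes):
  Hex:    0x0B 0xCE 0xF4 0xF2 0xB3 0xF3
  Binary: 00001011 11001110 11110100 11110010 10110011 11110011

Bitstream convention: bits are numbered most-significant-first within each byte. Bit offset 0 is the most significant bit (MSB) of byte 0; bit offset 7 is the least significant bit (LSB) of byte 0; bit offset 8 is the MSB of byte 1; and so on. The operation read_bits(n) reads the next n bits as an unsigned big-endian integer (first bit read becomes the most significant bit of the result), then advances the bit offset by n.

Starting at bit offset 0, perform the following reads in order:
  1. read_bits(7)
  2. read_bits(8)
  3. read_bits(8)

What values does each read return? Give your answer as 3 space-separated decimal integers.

Read 1: bits[0:7] width=7 -> value=5 (bin 0000101); offset now 7 = byte 0 bit 7; 41 bits remain
Read 2: bits[7:15] width=8 -> value=231 (bin 11100111); offset now 15 = byte 1 bit 7; 33 bits remain
Read 3: bits[15:23] width=8 -> value=122 (bin 01111010); offset now 23 = byte 2 bit 7; 25 bits remain

Answer: 5 231 122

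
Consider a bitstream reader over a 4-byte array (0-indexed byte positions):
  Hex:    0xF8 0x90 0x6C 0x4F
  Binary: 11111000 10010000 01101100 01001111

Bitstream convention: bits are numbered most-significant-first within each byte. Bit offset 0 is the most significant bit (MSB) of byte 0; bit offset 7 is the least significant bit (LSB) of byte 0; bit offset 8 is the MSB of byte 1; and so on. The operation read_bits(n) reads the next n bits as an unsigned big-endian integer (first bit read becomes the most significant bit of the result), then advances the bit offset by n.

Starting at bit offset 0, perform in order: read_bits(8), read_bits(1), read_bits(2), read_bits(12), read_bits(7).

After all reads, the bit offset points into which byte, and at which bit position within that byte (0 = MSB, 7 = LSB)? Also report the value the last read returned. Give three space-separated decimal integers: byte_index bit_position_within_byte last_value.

Read 1: bits[0:8] width=8 -> value=248 (bin 11111000); offset now 8 = byte 1 bit 0; 24 bits remain
Read 2: bits[8:9] width=1 -> value=1 (bin 1); offset now 9 = byte 1 bit 1; 23 bits remain
Read 3: bits[9:11] width=2 -> value=0 (bin 00); offset now 11 = byte 1 bit 3; 21 bits remain
Read 4: bits[11:23] width=12 -> value=2102 (bin 100000110110); offset now 23 = byte 2 bit 7; 9 bits remain
Read 5: bits[23:30] width=7 -> value=19 (bin 0010011); offset now 30 = byte 3 bit 6; 2 bits remain

Answer: 3 6 19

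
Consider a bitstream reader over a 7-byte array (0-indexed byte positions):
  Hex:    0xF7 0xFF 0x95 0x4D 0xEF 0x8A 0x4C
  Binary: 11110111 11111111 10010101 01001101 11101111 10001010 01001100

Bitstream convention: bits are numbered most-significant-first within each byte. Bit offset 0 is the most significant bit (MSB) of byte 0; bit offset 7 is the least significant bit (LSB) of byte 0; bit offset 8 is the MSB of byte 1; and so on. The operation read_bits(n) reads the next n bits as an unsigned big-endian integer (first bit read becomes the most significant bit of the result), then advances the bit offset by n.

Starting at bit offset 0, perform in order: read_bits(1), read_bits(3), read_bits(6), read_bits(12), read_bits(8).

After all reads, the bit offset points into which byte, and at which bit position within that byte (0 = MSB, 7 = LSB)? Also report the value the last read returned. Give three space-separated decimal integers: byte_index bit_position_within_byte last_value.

Answer: 3 6 83

Derivation:
Read 1: bits[0:1] width=1 -> value=1 (bin 1); offset now 1 = byte 0 bit 1; 55 bits remain
Read 2: bits[1:4] width=3 -> value=7 (bin 111); offset now 4 = byte 0 bit 4; 52 bits remain
Read 3: bits[4:10] width=6 -> value=31 (bin 011111); offset now 10 = byte 1 bit 2; 46 bits remain
Read 4: bits[10:22] width=12 -> value=4069 (bin 111111100101); offset now 22 = byte 2 bit 6; 34 bits remain
Read 5: bits[22:30] width=8 -> value=83 (bin 01010011); offset now 30 = byte 3 bit 6; 26 bits remain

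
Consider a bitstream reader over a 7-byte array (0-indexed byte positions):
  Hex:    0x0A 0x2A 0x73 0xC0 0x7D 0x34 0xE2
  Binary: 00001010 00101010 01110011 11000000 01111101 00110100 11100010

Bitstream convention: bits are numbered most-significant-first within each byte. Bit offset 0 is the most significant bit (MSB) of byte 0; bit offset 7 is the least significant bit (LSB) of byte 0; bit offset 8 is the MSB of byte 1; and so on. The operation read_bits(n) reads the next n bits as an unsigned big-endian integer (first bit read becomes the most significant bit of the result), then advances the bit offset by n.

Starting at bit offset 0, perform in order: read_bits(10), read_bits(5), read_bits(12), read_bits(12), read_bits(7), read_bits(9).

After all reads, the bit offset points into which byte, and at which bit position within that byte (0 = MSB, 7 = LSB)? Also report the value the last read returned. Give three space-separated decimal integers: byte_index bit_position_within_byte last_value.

Answer: 6 7 113

Derivation:
Read 1: bits[0:10] width=10 -> value=40 (bin 0000101000); offset now 10 = byte 1 bit 2; 46 bits remain
Read 2: bits[10:15] width=5 -> value=21 (bin 10101); offset now 15 = byte 1 bit 7; 41 bits remain
Read 3: bits[15:27] width=12 -> value=926 (bin 001110011110); offset now 27 = byte 3 bit 3; 29 bits remain
Read 4: bits[27:39] width=12 -> value=62 (bin 000000111110); offset now 39 = byte 4 bit 7; 17 bits remain
Read 5: bits[39:46] width=7 -> value=77 (bin 1001101); offset now 46 = byte 5 bit 6; 10 bits remain
Read 6: bits[46:55] width=9 -> value=113 (bin 001110001); offset now 55 = byte 6 bit 7; 1 bits remain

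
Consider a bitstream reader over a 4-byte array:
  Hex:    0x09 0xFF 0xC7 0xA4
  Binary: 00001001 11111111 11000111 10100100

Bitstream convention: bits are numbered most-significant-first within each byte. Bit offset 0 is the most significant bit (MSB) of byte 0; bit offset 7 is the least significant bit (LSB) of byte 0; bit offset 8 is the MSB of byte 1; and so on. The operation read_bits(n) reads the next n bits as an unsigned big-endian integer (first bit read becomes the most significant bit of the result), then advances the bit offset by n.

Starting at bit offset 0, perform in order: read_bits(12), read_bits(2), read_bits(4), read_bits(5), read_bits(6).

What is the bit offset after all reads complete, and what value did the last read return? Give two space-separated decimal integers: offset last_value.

Read 1: bits[0:12] width=12 -> value=159 (bin 000010011111); offset now 12 = byte 1 bit 4; 20 bits remain
Read 2: bits[12:14] width=2 -> value=3 (bin 11); offset now 14 = byte 1 bit 6; 18 bits remain
Read 3: bits[14:18] width=4 -> value=15 (bin 1111); offset now 18 = byte 2 bit 2; 14 bits remain
Read 4: bits[18:23] width=5 -> value=3 (bin 00011); offset now 23 = byte 2 bit 7; 9 bits remain
Read 5: bits[23:29] width=6 -> value=52 (bin 110100); offset now 29 = byte 3 bit 5; 3 bits remain

Answer: 29 52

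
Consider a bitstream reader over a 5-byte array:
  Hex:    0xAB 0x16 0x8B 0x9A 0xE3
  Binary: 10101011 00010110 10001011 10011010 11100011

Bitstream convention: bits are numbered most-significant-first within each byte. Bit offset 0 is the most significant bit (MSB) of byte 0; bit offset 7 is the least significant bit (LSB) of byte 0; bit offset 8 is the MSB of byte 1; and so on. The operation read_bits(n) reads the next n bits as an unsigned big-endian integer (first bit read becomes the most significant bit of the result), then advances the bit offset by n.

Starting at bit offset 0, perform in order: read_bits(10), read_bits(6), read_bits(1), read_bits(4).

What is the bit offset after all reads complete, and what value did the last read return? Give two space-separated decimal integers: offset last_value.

Read 1: bits[0:10] width=10 -> value=684 (bin 1010101100); offset now 10 = byte 1 bit 2; 30 bits remain
Read 2: bits[10:16] width=6 -> value=22 (bin 010110); offset now 16 = byte 2 bit 0; 24 bits remain
Read 3: bits[16:17] width=1 -> value=1 (bin 1); offset now 17 = byte 2 bit 1; 23 bits remain
Read 4: bits[17:21] width=4 -> value=1 (bin 0001); offset now 21 = byte 2 bit 5; 19 bits remain

Answer: 21 1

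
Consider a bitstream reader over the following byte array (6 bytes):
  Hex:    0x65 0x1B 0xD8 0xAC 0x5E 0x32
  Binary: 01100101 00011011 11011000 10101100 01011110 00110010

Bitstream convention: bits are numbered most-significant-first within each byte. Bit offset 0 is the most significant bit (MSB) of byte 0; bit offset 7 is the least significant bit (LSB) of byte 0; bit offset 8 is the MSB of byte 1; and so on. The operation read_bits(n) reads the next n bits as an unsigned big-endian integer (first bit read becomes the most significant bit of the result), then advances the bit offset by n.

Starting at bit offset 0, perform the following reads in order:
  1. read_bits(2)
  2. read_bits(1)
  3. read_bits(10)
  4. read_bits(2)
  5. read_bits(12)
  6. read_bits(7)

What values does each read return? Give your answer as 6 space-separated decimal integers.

Read 1: bits[0:2] width=2 -> value=1 (bin 01); offset now 2 = byte 0 bit 2; 46 bits remain
Read 2: bits[2:3] width=1 -> value=1 (bin 1); offset now 3 = byte 0 bit 3; 45 bits remain
Read 3: bits[3:13] width=10 -> value=163 (bin 0010100011); offset now 13 = byte 1 bit 5; 35 bits remain
Read 4: bits[13:15] width=2 -> value=1 (bin 01); offset now 15 = byte 1 bit 7; 33 bits remain
Read 5: bits[15:27] width=12 -> value=3781 (bin 111011000101); offset now 27 = byte 3 bit 3; 21 bits remain
Read 6: bits[27:34] width=7 -> value=49 (bin 0110001); offset now 34 = byte 4 bit 2; 14 bits remain

Answer: 1 1 163 1 3781 49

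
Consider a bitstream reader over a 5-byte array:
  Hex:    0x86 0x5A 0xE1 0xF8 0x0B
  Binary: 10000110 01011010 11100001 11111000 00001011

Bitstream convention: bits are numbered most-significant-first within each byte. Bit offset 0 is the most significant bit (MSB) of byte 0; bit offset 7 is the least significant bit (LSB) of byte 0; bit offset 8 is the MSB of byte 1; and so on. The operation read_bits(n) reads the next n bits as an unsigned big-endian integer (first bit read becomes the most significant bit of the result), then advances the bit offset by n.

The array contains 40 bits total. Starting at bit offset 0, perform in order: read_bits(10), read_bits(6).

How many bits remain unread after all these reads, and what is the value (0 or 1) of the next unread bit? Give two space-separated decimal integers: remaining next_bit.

Answer: 24 1

Derivation:
Read 1: bits[0:10] width=10 -> value=537 (bin 1000011001); offset now 10 = byte 1 bit 2; 30 bits remain
Read 2: bits[10:16] width=6 -> value=26 (bin 011010); offset now 16 = byte 2 bit 0; 24 bits remain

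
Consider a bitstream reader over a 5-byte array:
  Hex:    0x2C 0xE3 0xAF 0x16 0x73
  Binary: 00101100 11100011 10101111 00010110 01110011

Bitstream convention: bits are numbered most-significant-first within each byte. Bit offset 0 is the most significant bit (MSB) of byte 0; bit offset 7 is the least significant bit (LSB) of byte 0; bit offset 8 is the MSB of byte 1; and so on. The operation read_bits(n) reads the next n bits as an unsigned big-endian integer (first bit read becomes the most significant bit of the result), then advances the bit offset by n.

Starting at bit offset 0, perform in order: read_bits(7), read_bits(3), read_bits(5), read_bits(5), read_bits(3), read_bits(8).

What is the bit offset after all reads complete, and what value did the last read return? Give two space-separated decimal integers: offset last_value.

Answer: 31 139

Derivation:
Read 1: bits[0:7] width=7 -> value=22 (bin 0010110); offset now 7 = byte 0 bit 7; 33 bits remain
Read 2: bits[7:10] width=3 -> value=3 (bin 011); offset now 10 = byte 1 bit 2; 30 bits remain
Read 3: bits[10:15] width=5 -> value=17 (bin 10001); offset now 15 = byte 1 bit 7; 25 bits remain
Read 4: bits[15:20] width=5 -> value=26 (bin 11010); offset now 20 = byte 2 bit 4; 20 bits remain
Read 5: bits[20:23] width=3 -> value=7 (bin 111); offset now 23 = byte 2 bit 7; 17 bits remain
Read 6: bits[23:31] width=8 -> value=139 (bin 10001011); offset now 31 = byte 3 bit 7; 9 bits remain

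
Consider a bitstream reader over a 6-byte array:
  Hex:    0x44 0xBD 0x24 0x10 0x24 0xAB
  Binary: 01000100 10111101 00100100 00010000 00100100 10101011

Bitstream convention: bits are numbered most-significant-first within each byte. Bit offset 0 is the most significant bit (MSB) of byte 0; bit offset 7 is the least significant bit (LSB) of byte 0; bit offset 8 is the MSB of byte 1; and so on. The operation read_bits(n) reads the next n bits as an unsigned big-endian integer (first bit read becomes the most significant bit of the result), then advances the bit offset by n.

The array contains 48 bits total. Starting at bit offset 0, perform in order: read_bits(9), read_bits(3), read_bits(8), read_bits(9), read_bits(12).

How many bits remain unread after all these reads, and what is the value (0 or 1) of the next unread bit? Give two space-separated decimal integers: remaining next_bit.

Read 1: bits[0:9] width=9 -> value=137 (bin 010001001); offset now 9 = byte 1 bit 1; 39 bits remain
Read 2: bits[9:12] width=3 -> value=3 (bin 011); offset now 12 = byte 1 bit 4; 36 bits remain
Read 3: bits[12:20] width=8 -> value=210 (bin 11010010); offset now 20 = byte 2 bit 4; 28 bits remain
Read 4: bits[20:29] width=9 -> value=130 (bin 010000010); offset now 29 = byte 3 bit 5; 19 bits remain
Read 5: bits[29:41] width=12 -> value=73 (bin 000001001001); offset now 41 = byte 5 bit 1; 7 bits remain

Answer: 7 0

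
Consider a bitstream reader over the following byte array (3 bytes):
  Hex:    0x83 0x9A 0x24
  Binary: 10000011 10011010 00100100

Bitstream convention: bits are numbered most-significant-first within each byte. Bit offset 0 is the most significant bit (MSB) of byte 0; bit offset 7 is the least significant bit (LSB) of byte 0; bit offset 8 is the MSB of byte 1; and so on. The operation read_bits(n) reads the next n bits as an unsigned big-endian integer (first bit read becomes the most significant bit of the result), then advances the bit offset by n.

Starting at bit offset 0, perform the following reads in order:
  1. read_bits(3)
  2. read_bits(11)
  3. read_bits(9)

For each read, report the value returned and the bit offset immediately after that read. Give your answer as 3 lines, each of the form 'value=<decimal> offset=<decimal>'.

Read 1: bits[0:3] width=3 -> value=4 (bin 100); offset now 3 = byte 0 bit 3; 21 bits remain
Read 2: bits[3:14] width=11 -> value=230 (bin 00011100110); offset now 14 = byte 1 bit 6; 10 bits remain
Read 3: bits[14:23] width=9 -> value=274 (bin 100010010); offset now 23 = byte 2 bit 7; 1 bits remain

Answer: value=4 offset=3
value=230 offset=14
value=274 offset=23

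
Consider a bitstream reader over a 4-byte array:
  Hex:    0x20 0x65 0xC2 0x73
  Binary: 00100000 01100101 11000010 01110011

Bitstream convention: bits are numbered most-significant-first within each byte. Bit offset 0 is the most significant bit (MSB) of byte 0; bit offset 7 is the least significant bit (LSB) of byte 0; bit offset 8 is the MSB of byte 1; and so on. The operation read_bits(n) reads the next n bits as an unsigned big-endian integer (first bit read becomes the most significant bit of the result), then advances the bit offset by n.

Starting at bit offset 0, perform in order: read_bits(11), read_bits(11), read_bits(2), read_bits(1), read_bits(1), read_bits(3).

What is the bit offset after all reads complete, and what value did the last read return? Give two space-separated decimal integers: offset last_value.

Read 1: bits[0:11] width=11 -> value=259 (bin 00100000011); offset now 11 = byte 1 bit 3; 21 bits remain
Read 2: bits[11:22] width=11 -> value=368 (bin 00101110000); offset now 22 = byte 2 bit 6; 10 bits remain
Read 3: bits[22:24] width=2 -> value=2 (bin 10); offset now 24 = byte 3 bit 0; 8 bits remain
Read 4: bits[24:25] width=1 -> value=0 (bin 0); offset now 25 = byte 3 bit 1; 7 bits remain
Read 5: bits[25:26] width=1 -> value=1 (bin 1); offset now 26 = byte 3 bit 2; 6 bits remain
Read 6: bits[26:29] width=3 -> value=6 (bin 110); offset now 29 = byte 3 bit 5; 3 bits remain

Answer: 29 6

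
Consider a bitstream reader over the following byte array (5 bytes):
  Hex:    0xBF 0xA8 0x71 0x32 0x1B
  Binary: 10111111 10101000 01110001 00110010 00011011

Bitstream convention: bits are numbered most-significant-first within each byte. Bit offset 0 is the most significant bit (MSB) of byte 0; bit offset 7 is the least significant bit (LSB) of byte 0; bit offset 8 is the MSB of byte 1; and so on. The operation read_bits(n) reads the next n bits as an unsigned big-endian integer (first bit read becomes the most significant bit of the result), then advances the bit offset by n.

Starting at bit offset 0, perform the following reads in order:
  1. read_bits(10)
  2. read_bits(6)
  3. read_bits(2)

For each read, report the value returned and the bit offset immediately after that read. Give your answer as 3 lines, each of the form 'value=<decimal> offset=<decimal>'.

Read 1: bits[0:10] width=10 -> value=766 (bin 1011111110); offset now 10 = byte 1 bit 2; 30 bits remain
Read 2: bits[10:16] width=6 -> value=40 (bin 101000); offset now 16 = byte 2 bit 0; 24 bits remain
Read 3: bits[16:18] width=2 -> value=1 (bin 01); offset now 18 = byte 2 bit 2; 22 bits remain

Answer: value=766 offset=10
value=40 offset=16
value=1 offset=18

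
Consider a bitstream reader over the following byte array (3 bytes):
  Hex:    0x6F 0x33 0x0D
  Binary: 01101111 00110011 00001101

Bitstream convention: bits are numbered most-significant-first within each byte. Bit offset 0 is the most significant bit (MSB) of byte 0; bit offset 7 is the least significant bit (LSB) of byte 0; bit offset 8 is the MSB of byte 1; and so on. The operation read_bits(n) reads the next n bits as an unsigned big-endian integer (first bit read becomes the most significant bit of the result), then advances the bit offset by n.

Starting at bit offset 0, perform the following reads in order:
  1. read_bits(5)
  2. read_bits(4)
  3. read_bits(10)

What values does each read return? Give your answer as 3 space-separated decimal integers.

Read 1: bits[0:5] width=5 -> value=13 (bin 01101); offset now 5 = byte 0 bit 5; 19 bits remain
Read 2: bits[5:9] width=4 -> value=14 (bin 1110); offset now 9 = byte 1 bit 1; 15 bits remain
Read 3: bits[9:19] width=10 -> value=408 (bin 0110011000); offset now 19 = byte 2 bit 3; 5 bits remain

Answer: 13 14 408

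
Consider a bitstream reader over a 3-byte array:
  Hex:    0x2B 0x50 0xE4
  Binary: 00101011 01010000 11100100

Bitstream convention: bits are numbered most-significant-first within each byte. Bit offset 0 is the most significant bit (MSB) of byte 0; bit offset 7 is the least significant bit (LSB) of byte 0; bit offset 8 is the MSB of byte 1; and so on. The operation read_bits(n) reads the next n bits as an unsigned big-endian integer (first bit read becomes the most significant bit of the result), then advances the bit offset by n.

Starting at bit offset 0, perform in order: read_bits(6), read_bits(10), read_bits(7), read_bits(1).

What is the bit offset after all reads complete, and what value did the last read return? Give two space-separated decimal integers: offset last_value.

Answer: 24 0

Derivation:
Read 1: bits[0:6] width=6 -> value=10 (bin 001010); offset now 6 = byte 0 bit 6; 18 bits remain
Read 2: bits[6:16] width=10 -> value=848 (bin 1101010000); offset now 16 = byte 2 bit 0; 8 bits remain
Read 3: bits[16:23] width=7 -> value=114 (bin 1110010); offset now 23 = byte 2 bit 7; 1 bits remain
Read 4: bits[23:24] width=1 -> value=0 (bin 0); offset now 24 = byte 3 bit 0; 0 bits remain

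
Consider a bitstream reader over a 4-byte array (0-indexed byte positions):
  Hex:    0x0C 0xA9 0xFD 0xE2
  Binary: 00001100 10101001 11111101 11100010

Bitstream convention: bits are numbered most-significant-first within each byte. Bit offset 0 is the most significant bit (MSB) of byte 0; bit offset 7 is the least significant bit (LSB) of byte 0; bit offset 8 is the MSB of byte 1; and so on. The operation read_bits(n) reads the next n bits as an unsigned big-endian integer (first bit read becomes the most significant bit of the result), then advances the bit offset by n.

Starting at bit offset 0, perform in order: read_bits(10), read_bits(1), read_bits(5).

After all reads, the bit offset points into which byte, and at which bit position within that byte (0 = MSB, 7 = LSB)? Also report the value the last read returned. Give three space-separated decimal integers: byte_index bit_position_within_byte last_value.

Read 1: bits[0:10] width=10 -> value=50 (bin 0000110010); offset now 10 = byte 1 bit 2; 22 bits remain
Read 2: bits[10:11] width=1 -> value=1 (bin 1); offset now 11 = byte 1 bit 3; 21 bits remain
Read 3: bits[11:16] width=5 -> value=9 (bin 01001); offset now 16 = byte 2 bit 0; 16 bits remain

Answer: 2 0 9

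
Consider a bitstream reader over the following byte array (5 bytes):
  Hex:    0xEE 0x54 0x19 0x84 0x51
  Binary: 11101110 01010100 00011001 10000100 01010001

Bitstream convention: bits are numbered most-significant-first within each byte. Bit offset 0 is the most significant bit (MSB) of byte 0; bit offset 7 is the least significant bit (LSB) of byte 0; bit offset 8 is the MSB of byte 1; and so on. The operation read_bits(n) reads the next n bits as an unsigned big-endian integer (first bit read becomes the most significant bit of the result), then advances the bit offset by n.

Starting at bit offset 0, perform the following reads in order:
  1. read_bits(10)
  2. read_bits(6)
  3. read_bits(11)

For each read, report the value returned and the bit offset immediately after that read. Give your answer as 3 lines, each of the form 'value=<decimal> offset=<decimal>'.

Answer: value=953 offset=10
value=20 offset=16
value=204 offset=27

Derivation:
Read 1: bits[0:10] width=10 -> value=953 (bin 1110111001); offset now 10 = byte 1 bit 2; 30 bits remain
Read 2: bits[10:16] width=6 -> value=20 (bin 010100); offset now 16 = byte 2 bit 0; 24 bits remain
Read 3: bits[16:27] width=11 -> value=204 (bin 00011001100); offset now 27 = byte 3 bit 3; 13 bits remain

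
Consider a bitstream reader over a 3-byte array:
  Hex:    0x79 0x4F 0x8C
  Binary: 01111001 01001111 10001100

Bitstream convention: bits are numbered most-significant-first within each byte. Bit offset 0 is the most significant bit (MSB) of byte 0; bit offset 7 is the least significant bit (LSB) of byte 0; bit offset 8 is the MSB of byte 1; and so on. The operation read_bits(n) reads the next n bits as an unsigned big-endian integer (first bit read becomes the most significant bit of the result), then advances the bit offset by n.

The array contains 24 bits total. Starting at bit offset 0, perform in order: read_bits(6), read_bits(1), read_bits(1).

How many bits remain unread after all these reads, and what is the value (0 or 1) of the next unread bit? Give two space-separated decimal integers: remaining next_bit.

Read 1: bits[0:6] width=6 -> value=30 (bin 011110); offset now 6 = byte 0 bit 6; 18 bits remain
Read 2: bits[6:7] width=1 -> value=0 (bin 0); offset now 7 = byte 0 bit 7; 17 bits remain
Read 3: bits[7:8] width=1 -> value=1 (bin 1); offset now 8 = byte 1 bit 0; 16 bits remain

Answer: 16 0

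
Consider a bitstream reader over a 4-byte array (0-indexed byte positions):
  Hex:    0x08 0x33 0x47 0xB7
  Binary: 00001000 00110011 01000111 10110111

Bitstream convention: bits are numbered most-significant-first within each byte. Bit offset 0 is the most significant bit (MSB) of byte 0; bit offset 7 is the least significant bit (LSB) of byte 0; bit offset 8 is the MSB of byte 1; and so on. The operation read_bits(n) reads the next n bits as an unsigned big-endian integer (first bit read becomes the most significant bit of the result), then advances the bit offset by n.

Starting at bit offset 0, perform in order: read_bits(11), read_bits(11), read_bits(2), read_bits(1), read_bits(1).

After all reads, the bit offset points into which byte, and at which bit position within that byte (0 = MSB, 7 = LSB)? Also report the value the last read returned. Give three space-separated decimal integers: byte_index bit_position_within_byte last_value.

Read 1: bits[0:11] width=11 -> value=65 (bin 00001000001); offset now 11 = byte 1 bit 3; 21 bits remain
Read 2: bits[11:22] width=11 -> value=1233 (bin 10011010001); offset now 22 = byte 2 bit 6; 10 bits remain
Read 3: bits[22:24] width=2 -> value=3 (bin 11); offset now 24 = byte 3 bit 0; 8 bits remain
Read 4: bits[24:25] width=1 -> value=1 (bin 1); offset now 25 = byte 3 bit 1; 7 bits remain
Read 5: bits[25:26] width=1 -> value=0 (bin 0); offset now 26 = byte 3 bit 2; 6 bits remain

Answer: 3 2 0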